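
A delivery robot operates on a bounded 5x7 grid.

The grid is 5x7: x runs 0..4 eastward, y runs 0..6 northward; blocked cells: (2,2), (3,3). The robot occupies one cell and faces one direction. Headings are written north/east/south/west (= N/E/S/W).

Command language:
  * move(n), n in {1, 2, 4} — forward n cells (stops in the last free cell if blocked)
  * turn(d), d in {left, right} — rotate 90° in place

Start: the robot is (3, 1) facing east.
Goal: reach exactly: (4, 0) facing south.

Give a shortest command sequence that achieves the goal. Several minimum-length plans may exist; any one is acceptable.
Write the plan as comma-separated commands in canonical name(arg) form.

move(1), turn(right), move(1)

t0: (3, 1) facing east
[1] after move(1): (4, 1) facing east
[2] after turn(right): (4, 1) facing south
[3] after move(1): (4, 0) facing south
nothing shorter than 3 reaches the goal.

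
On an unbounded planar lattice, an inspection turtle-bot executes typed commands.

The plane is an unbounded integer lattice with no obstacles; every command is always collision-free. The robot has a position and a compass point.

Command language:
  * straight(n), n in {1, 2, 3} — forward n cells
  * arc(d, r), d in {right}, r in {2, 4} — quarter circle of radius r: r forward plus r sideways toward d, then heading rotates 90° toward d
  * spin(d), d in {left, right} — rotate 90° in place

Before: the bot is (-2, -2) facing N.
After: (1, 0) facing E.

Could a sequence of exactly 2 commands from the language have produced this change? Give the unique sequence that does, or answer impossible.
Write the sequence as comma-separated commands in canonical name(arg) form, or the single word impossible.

key: cell and facing (now E) both changed — the 2 commands mix motion and turning
start: (-2, -2) facing N
t=1 arc(right, 2) ⇒ (0, 0) facing E
t=2 straight(1) ⇒ (1, 0) facing E
uniquely the one of 49 2-step routes that fits.

arc(right, 2), straight(1)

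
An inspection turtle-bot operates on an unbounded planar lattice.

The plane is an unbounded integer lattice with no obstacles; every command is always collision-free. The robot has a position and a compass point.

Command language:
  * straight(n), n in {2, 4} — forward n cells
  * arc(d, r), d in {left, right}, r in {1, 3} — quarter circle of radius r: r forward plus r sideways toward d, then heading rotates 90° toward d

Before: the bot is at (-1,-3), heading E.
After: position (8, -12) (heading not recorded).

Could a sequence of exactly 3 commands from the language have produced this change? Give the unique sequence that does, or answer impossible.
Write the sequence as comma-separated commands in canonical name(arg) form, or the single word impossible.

arc(right, 3), arc(left, 3), arc(right, 3)

t0: at (-1,-3), heading E
step 1 (arc(right, 3)): at (2,-6), heading S
step 2 (arc(left, 3)): at (5,-9), heading E
step 3 (arc(right, 3)): at (8,-12), heading S
all 216 alternatives checked — unique.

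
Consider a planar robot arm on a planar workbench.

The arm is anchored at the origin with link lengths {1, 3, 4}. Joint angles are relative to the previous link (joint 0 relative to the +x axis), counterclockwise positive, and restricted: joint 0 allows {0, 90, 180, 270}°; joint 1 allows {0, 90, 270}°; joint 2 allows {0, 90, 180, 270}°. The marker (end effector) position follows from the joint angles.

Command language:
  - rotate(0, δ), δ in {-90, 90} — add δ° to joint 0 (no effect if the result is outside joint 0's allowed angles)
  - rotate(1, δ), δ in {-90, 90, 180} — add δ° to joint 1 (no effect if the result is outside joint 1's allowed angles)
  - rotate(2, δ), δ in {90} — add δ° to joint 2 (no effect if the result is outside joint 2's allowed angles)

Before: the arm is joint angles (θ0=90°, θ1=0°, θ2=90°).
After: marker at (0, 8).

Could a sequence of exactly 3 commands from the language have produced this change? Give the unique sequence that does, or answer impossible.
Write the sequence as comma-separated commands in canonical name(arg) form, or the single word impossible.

rotate(2, 90), rotate(2, 90), rotate(2, 90)

from: joint angles (θ0=90°, θ1=0°, θ2=90°)
1. rotate(2, 90) → joint angles (θ0=90°, θ1=0°, θ2=180°)
2. rotate(2, 90) → joint angles (θ0=90°, θ1=0°, θ2=270°)
3. rotate(2, 90) → joint angles (θ0=90°, θ1=0°, θ2=0°)
all 216 alternatives checked — unique.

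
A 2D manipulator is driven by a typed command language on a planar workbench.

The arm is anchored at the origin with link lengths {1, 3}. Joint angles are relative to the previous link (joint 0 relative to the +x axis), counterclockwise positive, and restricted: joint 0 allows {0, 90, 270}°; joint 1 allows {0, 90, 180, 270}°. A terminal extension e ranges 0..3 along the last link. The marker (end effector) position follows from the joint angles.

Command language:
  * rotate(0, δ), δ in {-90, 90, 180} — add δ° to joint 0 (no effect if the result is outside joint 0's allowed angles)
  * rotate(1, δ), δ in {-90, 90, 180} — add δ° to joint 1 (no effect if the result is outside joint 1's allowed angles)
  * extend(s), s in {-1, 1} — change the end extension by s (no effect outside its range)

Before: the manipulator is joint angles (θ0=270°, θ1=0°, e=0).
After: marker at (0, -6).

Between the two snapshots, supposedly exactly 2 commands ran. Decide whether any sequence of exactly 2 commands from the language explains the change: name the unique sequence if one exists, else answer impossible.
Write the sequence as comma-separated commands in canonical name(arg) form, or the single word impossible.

extend(1), extend(1)

from: joint angles (θ0=270°, θ1=0°, e=0)
[1] after extend(1): joint angles (θ0=270°, θ1=0°, e=1)
[2] after extend(1): joint angles (θ0=270°, θ1=0°, e=2)
all 64 alternatives checked — unique.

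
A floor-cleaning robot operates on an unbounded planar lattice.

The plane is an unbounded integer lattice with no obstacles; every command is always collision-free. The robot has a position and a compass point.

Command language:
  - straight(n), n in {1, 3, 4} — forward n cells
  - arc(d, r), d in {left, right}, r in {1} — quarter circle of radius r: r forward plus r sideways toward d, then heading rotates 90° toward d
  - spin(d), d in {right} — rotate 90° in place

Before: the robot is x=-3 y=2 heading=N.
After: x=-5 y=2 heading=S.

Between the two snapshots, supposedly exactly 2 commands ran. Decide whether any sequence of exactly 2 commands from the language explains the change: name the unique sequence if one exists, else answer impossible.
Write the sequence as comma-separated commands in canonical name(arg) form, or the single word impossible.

key: cell and facing (now S) both changed — the 2 commands mix motion and turning
initial: x=-3 y=2 heading=N
t=1 arc(left, 1) ⇒ x=-4 y=3 heading=W
t=2 arc(left, 1) ⇒ x=-5 y=2 heading=S
all 36 alternatives checked — unique.

arc(left, 1), arc(left, 1)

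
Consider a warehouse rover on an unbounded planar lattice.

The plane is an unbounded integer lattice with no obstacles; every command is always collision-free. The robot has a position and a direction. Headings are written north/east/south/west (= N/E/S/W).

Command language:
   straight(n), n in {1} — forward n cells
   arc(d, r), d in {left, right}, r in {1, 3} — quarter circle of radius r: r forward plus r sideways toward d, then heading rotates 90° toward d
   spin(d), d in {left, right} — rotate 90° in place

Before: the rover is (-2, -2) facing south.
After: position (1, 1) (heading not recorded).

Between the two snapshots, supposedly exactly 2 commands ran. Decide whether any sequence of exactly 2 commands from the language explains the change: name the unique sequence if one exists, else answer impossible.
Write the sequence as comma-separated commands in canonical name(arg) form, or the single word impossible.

key: order matters: swapping spin(left) and arc(left, 3) lands elsewhere
t0: (-2, -2) facing south
step 1 (spin(left)): (-2, -2) facing east
step 2 (arc(left, 3)): (1, 1) facing north
no rival 2-sequence matches.

spin(left), arc(left, 3)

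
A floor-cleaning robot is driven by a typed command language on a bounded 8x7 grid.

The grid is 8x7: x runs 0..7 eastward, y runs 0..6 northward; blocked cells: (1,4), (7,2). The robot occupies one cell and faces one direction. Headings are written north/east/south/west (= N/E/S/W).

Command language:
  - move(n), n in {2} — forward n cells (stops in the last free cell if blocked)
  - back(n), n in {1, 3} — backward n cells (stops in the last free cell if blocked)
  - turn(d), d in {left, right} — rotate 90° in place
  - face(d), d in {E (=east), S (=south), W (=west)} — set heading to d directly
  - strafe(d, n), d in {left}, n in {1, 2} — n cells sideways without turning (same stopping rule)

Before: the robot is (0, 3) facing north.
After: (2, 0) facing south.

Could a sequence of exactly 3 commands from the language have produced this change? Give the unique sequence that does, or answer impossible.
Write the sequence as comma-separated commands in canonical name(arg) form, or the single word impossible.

key: order matters: swapping back(3) and strafe(left, 2) lands elsewhere
initial: (0, 3) facing north
[1] after back(3): (0, 0) facing north
[2] after face(S): (0, 0) facing south
[3] after strafe(left, 2): (2, 0) facing south
uniquely the one of 1000 3-step routes that fits.

back(3), face(S), strafe(left, 2)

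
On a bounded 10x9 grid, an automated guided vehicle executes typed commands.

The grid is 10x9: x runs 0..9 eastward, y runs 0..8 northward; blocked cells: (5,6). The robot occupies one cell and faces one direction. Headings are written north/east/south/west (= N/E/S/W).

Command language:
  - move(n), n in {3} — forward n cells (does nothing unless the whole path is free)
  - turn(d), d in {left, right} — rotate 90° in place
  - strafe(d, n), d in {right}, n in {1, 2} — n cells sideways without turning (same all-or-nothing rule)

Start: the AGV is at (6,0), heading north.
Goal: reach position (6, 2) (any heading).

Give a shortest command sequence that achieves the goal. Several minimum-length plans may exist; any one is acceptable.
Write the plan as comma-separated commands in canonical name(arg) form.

begin: at (6,0), heading north
step 1 (turn(left)): at (6,0), heading west
step 2 (strafe(right, 2)): at (6,2), heading west
shorter routes all fall short; 2 is best.

turn(left), strafe(right, 2)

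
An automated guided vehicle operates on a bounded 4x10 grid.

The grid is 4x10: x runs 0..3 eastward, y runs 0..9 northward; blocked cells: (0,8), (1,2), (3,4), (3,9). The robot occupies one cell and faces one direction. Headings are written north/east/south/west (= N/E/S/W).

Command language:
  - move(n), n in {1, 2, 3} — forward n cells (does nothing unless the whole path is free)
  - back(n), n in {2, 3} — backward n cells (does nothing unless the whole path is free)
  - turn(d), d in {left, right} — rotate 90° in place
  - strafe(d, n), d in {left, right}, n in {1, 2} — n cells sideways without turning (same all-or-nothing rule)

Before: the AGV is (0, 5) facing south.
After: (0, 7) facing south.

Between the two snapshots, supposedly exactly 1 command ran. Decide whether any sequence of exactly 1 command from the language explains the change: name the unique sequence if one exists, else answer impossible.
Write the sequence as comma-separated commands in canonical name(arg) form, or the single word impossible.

key: still facing S — the one step turns nothing
begin: (0, 5) facing south
[1] after back(2): (0, 7) facing south
no rival 1-sequence matches.

back(2)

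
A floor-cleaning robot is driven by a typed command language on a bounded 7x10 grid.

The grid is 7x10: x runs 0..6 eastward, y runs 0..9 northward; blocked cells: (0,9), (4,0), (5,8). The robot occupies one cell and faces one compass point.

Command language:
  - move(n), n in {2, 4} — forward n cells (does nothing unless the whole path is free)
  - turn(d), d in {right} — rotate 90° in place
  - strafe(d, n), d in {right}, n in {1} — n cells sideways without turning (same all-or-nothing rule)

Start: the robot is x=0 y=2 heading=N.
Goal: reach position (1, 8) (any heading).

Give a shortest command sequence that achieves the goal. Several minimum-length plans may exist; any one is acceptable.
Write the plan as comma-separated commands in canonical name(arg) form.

start: x=0 y=2 heading=N
1. strafe(right, 1) → x=1 y=2 heading=N
2. move(2) → x=1 y=4 heading=N
3. move(4) → x=1 y=8 heading=N
shorter routes all fall short; 3 is best.

strafe(right, 1), move(2), move(4)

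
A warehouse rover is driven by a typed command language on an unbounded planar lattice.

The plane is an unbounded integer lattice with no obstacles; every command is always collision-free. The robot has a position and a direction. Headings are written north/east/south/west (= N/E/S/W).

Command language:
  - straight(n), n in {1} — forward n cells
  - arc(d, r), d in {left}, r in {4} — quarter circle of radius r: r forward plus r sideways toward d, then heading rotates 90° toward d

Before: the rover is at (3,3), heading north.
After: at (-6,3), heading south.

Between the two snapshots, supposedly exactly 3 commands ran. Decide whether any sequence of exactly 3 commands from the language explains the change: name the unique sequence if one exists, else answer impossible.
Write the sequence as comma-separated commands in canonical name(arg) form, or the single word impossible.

key: cell and facing (now S) both changed — the 3 commands mix motion and turning
begin: at (3,3), heading north
t=1 arc(left, 4) ⇒ at (-1,7), heading west
t=2 straight(1) ⇒ at (-2,7), heading west
t=3 arc(left, 4) ⇒ at (-6,3), heading south
all 8 alternatives checked — unique.

arc(left, 4), straight(1), arc(left, 4)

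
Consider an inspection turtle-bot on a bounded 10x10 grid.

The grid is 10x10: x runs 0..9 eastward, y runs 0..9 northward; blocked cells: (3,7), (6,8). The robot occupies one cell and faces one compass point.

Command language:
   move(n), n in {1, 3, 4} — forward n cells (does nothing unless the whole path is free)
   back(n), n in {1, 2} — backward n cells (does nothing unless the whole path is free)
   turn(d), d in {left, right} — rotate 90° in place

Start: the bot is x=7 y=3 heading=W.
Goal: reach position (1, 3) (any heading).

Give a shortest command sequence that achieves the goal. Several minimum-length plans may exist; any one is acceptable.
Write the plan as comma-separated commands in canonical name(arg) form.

t0: x=7 y=3 heading=W
1. move(3) → x=4 y=3 heading=W
2. move(3) → x=1 y=3 heading=W
minimal: 2 command(s), checked below 2.

move(3), move(3)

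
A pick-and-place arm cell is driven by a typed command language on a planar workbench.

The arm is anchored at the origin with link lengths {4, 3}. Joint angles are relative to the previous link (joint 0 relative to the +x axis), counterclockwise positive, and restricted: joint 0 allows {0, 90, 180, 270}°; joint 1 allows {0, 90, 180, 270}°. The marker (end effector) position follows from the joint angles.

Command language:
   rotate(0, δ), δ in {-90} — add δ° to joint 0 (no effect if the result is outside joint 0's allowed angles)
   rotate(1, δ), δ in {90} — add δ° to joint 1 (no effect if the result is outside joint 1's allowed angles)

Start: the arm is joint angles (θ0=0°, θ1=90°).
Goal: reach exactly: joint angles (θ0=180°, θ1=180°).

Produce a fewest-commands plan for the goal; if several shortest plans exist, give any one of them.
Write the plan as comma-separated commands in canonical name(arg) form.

begin: joint angles (θ0=0°, θ1=90°)
1. rotate(0, -90) → joint angles (θ0=270°, θ1=90°)
2. rotate(0, -90) → joint angles (θ0=180°, θ1=90°)
3. rotate(1, 90) → joint angles (θ0=180°, θ1=180°)
shorter routes all fall short; 3 is best.

rotate(0, -90), rotate(0, -90), rotate(1, 90)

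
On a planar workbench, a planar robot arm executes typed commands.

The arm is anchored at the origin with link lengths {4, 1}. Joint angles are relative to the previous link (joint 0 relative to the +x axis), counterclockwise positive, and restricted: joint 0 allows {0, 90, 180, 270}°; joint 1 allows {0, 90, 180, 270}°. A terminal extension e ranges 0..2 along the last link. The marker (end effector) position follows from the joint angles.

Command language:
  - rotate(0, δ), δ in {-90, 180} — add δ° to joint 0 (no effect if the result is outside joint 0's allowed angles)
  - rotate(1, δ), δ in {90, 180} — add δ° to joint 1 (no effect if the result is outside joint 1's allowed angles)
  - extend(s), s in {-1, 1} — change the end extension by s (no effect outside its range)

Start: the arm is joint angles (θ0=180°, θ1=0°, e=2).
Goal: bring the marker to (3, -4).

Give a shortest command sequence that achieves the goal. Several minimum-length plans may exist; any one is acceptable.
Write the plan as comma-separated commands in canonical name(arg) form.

rotate(0, 180), rotate(0, -90), rotate(1, 90)

begin: joint angles (θ0=180°, θ1=0°, e=2)
step 1 (rotate(0, 180)): joint angles (θ0=0°, θ1=0°, e=2)
step 2 (rotate(0, -90)): joint angles (θ0=270°, θ1=0°, e=2)
step 3 (rotate(1, 90)): joint angles (θ0=270°, θ1=90°, e=2)
shorter routes all fall short; 3 is best.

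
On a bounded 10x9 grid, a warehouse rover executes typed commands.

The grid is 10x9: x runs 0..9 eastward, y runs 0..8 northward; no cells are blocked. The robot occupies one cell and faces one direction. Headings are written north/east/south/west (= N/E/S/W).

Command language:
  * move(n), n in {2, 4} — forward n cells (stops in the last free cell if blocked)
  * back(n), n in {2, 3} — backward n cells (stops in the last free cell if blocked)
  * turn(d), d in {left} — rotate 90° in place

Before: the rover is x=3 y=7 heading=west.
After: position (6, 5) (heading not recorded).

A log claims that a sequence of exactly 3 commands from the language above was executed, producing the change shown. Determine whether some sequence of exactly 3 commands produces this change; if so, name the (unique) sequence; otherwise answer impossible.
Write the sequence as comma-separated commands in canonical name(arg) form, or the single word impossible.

key: running move(2) before back(3) would end elsewhere — order is forced
t0: x=3 y=7 heading=west
[1] after back(3): x=6 y=7 heading=west
[2] after turn(left): x=6 y=7 heading=south
[3] after move(2): x=6 y=5 heading=south
no other 3-command option fits: unique.

back(3), turn(left), move(2)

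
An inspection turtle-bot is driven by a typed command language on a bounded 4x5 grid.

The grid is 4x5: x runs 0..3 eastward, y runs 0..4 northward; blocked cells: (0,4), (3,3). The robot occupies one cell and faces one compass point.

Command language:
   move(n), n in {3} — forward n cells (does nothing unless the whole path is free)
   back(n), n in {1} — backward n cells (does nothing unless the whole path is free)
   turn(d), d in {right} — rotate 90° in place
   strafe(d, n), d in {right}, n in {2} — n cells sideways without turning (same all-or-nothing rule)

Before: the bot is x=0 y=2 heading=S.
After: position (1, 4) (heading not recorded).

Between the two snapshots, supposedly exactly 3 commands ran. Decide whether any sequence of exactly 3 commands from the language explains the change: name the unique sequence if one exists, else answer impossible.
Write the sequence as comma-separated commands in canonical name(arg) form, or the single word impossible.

turn(right), back(1), strafe(right, 2)

key: running strafe(right, 2) before turn(right) would end elsewhere — order is forced
t0: x=0 y=2 heading=S
t=1 turn(right) ⇒ x=0 y=2 heading=W
t=2 back(1) ⇒ x=1 y=2 heading=W
t=3 strafe(right, 2) ⇒ x=1 y=4 heading=W
no rival 3-sequence matches.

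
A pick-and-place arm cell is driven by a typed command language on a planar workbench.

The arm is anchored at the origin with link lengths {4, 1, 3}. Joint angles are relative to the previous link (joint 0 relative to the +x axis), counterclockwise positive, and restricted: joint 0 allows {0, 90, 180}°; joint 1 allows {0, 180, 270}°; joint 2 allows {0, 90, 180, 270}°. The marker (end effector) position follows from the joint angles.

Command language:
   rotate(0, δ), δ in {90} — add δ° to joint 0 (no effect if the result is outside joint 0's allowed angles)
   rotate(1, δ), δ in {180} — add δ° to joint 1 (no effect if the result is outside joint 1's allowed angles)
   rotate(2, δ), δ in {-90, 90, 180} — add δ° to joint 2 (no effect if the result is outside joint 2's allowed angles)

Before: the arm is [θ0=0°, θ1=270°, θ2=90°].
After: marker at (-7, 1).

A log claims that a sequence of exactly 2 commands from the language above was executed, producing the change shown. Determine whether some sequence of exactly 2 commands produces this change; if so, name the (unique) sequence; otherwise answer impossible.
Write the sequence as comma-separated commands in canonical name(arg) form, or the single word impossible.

initial: [θ0=0°, θ1=270°, θ2=90°]
t=1 rotate(0, 90) ⇒ [θ0=90°, θ1=270°, θ2=90°]
t=2 rotate(0, 90) ⇒ [θ0=180°, θ1=270°, θ2=90°]
no other 2-command option fits: unique.

rotate(0, 90), rotate(0, 90)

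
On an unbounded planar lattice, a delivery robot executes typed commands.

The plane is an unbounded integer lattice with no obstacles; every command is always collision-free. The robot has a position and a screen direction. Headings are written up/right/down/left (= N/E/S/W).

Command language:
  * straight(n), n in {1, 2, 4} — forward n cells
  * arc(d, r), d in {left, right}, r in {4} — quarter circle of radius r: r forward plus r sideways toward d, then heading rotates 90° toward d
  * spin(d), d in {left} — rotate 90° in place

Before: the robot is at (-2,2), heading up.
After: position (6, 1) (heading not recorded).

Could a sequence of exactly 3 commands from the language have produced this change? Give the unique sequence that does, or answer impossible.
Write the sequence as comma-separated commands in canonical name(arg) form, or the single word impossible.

arc(right, 4), arc(right, 4), straight(1)

key: running straight(1) before arc(right, 4) would end elsewhere — order is forced
t0: at (-2,2), heading up
t=1 arc(right, 4) ⇒ at (2,6), heading right
t=2 arc(right, 4) ⇒ at (6,2), heading down
t=3 straight(1) ⇒ at (6,1), heading down
all 216 alternatives checked — unique.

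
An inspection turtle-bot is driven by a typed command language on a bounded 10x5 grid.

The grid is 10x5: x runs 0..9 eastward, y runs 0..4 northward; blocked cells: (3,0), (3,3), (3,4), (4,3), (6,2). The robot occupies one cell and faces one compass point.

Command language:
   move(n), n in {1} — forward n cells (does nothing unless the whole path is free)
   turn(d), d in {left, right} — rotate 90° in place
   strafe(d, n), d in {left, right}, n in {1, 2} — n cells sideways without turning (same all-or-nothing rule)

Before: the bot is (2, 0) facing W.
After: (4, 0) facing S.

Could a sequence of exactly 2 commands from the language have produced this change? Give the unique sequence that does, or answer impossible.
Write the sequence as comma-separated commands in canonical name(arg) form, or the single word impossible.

impossible

checked all 2-command options: none fits.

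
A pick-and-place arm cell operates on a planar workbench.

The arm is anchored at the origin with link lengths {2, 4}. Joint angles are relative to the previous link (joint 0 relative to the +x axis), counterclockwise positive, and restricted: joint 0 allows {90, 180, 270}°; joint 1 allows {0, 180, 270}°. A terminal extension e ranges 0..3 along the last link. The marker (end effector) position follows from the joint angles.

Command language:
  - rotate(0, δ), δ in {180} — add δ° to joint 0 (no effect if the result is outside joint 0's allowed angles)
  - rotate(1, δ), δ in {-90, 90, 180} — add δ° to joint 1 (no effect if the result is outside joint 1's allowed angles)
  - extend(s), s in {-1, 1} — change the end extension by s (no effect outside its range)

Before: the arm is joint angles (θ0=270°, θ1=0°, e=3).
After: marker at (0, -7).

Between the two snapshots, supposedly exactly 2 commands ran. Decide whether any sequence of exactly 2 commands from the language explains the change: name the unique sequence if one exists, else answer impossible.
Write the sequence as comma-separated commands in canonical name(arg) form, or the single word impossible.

extend(-1), extend(-1)

begin: joint angles (θ0=270°, θ1=0°, e=3)
1. extend(-1) → joint angles (θ0=270°, θ1=0°, e=2)
2. extend(-1) → joint angles (θ0=270°, θ1=0°, e=1)
uniquely the one of 36 2-step routes that fits.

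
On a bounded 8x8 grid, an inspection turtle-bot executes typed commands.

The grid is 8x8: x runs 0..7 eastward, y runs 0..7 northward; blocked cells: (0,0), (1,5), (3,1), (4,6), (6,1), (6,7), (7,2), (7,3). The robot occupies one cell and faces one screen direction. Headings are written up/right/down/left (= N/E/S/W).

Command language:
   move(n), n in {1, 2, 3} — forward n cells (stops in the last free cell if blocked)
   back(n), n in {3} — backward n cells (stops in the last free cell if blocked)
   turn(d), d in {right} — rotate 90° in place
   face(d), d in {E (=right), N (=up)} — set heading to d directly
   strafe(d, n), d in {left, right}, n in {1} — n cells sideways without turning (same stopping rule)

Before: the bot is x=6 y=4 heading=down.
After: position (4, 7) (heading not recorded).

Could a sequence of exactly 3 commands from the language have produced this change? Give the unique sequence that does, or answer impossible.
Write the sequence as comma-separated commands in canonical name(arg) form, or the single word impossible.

strafe(right, 1), back(3), strafe(right, 1)

initial: x=6 y=4 heading=down
[1] after strafe(right, 1): x=5 y=4 heading=down
[2] after back(3): x=5 y=7 heading=down
[3] after strafe(right, 1): x=4 y=7 heading=down
all 729 alternatives checked — unique.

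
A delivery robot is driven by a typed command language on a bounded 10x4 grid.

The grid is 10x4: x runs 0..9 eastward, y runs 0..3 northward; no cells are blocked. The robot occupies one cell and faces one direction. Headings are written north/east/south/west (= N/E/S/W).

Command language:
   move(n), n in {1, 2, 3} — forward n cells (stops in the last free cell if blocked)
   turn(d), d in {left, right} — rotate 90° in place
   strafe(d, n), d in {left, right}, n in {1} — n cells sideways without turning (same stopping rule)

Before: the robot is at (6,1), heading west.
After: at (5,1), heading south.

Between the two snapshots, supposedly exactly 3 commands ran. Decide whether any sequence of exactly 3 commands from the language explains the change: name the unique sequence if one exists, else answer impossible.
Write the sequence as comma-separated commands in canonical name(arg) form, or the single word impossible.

move(2), turn(left), strafe(left, 1)

key: cell and facing (now S) both changed — the 3 commands mix motion and turning
t0: at (6,1), heading west
step 1 (move(2)): at (4,1), heading west
step 2 (turn(left)): at (4,1), heading south
step 3 (strafe(left, 1)): at (5,1), heading south
no other 3-command option fits: unique.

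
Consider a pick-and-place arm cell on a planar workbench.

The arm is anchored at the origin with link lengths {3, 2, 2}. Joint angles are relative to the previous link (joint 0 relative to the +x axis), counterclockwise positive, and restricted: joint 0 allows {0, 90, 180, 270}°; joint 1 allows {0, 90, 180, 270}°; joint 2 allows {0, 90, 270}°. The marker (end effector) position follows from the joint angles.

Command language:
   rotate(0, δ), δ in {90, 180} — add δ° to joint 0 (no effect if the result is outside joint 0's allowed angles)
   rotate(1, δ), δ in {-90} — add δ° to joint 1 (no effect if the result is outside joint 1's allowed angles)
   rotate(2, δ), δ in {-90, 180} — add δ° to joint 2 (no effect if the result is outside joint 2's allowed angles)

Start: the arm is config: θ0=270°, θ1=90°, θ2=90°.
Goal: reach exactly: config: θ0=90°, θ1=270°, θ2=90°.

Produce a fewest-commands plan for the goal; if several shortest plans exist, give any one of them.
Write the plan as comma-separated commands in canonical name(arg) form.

rotate(1, -90), rotate(1, -90), rotate(0, 180)

start: config: θ0=270°, θ1=90°, θ2=90°
step 1 (rotate(1, -90)): config: θ0=270°, θ1=0°, θ2=90°
step 2 (rotate(1, -90)): config: θ0=270°, θ1=270°, θ2=90°
step 3 (rotate(0, 180)): config: θ0=90°, θ1=270°, θ2=90°
minimal: 3 command(s), checked below 3.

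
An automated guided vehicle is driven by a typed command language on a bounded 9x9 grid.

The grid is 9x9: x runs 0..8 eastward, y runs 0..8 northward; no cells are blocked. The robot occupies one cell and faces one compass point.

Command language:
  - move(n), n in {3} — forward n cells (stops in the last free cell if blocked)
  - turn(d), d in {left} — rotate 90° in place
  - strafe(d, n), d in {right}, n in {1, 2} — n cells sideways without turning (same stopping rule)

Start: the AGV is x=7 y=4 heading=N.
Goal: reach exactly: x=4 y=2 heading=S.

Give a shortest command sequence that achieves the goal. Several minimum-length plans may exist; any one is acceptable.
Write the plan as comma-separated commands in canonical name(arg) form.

turn(left), strafe(right, 1), move(3), turn(left), move(3)

from: x=7 y=4 heading=N
step 1 (turn(left)): x=7 y=4 heading=W
step 2 (strafe(right, 1)): x=7 y=5 heading=W
step 3 (move(3)): x=4 y=5 heading=W
step 4 (turn(left)): x=4 y=5 heading=S
step 5 (move(3)): x=4 y=2 heading=S
shorter routes all fall short; 5 is best.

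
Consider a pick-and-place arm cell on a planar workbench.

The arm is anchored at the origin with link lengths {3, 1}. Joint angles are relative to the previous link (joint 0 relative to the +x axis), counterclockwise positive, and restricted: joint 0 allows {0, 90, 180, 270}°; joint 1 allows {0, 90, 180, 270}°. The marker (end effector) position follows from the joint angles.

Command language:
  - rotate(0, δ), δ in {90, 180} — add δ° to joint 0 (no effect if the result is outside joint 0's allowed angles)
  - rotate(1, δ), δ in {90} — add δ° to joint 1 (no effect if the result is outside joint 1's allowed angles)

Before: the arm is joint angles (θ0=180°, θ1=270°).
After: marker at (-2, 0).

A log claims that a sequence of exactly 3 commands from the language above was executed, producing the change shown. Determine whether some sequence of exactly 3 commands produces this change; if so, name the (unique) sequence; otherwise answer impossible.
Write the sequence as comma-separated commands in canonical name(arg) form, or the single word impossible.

initial: joint angles (θ0=180°, θ1=270°)
1. rotate(1, 90) → joint angles (θ0=180°, θ1=0°)
2. rotate(1, 90) → joint angles (θ0=180°, θ1=90°)
3. rotate(1, 90) → joint angles (θ0=180°, θ1=180°)
uniquely the one of 27 3-step routes that fits.

rotate(1, 90), rotate(1, 90), rotate(1, 90)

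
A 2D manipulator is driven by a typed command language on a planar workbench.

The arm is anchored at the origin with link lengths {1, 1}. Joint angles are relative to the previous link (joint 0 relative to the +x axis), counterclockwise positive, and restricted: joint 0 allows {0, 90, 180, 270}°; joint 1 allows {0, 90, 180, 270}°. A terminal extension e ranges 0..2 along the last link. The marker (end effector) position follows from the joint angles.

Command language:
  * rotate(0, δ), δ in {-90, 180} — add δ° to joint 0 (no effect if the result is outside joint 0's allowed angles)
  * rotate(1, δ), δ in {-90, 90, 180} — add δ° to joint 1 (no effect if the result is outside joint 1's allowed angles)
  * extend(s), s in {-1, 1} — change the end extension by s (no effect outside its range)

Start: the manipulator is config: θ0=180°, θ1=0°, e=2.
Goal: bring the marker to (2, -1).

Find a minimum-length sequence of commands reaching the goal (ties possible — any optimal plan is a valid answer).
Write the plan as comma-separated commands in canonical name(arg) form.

start: config: θ0=180°, θ1=0°, e=2
[1] after rotate(0, 180): config: θ0=0°, θ1=0°, e=2
[2] after extend(-1): config: θ0=0°, θ1=0°, e=1
[3] after rotate(1, 90): config: θ0=0°, θ1=90°, e=1
[4] after rotate(0, -90): config: θ0=270°, θ1=90°, e=1
nothing shorter than 4 reaches the goal.

rotate(0, 180), extend(-1), rotate(1, 90), rotate(0, -90)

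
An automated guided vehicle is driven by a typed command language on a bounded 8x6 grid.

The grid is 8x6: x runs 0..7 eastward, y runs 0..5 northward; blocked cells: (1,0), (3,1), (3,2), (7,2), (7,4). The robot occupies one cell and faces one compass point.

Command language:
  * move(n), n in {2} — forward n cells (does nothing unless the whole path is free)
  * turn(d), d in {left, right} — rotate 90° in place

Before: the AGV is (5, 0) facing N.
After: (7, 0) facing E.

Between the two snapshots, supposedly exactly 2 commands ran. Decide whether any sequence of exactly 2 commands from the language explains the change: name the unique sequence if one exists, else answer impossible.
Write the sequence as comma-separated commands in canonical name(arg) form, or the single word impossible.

turn(right), move(2)

key: running move(2) before turn(right) would end elsewhere — order is forced
start: (5, 0) facing N
step 1 (turn(right)): (5, 0) facing E
step 2 (move(2)): (7, 0) facing E
no rival 2-sequence matches.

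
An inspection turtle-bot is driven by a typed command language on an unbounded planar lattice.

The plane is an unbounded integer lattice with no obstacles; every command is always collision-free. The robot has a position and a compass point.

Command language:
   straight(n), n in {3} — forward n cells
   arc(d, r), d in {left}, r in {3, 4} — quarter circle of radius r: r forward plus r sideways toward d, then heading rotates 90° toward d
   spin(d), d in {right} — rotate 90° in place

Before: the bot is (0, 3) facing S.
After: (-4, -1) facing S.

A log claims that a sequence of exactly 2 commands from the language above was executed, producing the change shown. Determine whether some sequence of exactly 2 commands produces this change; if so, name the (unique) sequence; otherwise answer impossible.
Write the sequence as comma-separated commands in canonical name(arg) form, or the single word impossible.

spin(right), arc(left, 4)

key: order matters: swapping spin(right) and arc(left, 4) lands elsewhere
initial: (0, 3) facing S
t=1 spin(right) ⇒ (0, 3) facing W
t=2 arc(left, 4) ⇒ (-4, -1) facing S
no rival 2-sequence matches.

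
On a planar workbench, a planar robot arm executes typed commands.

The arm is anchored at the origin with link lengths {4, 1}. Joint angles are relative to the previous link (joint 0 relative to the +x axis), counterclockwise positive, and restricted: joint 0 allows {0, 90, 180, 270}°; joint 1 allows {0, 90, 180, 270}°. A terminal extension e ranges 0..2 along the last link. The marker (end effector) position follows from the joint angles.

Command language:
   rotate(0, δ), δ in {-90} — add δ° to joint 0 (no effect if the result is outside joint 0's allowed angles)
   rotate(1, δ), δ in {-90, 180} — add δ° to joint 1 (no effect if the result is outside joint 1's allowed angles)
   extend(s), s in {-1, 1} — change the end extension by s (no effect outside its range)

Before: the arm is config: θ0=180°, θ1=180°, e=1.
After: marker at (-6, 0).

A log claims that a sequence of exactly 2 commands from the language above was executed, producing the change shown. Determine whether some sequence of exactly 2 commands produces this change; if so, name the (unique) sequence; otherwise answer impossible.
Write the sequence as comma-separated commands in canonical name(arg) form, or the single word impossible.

rotate(1, -90), rotate(1, -90)

from: config: θ0=180°, θ1=180°, e=1
[1] after rotate(1, -90): config: θ0=180°, θ1=90°, e=1
[2] after rotate(1, -90): config: θ0=180°, θ1=0°, e=1
all 25 alternatives checked — unique.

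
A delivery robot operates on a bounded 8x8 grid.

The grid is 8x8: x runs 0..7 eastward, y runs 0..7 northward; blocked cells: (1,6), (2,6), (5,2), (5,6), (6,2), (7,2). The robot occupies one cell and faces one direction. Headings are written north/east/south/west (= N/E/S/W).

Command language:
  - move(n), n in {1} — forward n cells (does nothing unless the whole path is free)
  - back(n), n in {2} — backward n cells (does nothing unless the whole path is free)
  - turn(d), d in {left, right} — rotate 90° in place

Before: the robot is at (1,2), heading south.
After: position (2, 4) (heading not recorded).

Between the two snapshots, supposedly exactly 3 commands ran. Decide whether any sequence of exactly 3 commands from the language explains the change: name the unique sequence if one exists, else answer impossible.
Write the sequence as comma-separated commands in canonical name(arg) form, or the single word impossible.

back(2), turn(left), move(1)

key: order matters: swapping back(2) and move(1) lands elsewhere
t0: at (1,2), heading south
1. back(2) → at (1,4), heading south
2. turn(left) → at (1,4), heading east
3. move(1) → at (2,4), heading east
no other 3-command option fits: unique.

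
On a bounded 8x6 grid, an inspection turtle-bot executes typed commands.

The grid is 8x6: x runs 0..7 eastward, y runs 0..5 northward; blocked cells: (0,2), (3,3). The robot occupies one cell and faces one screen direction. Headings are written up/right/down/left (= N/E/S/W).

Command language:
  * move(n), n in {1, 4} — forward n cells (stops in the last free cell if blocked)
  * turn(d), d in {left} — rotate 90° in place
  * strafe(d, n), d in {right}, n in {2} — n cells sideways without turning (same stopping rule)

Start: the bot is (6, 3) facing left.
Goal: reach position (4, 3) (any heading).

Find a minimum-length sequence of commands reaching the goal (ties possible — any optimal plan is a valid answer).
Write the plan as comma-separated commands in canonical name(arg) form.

t0: (6, 3) facing left
1. move(4) → (4, 3) facing left
minimal: 1 command(s), checked below 1.

move(4)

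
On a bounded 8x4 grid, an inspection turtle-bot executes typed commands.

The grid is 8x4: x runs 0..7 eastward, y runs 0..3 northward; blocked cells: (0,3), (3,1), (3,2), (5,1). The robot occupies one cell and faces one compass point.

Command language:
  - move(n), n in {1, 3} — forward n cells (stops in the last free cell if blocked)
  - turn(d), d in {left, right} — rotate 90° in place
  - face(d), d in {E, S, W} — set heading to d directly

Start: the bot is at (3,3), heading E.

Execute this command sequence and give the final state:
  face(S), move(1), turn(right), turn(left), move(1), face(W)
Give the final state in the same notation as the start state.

begin: at (3,3), heading E
t=1 face(S) ⇒ at (3,3), heading S
t=2 move(1) ⇒ at (3,3), heading S
t=3 turn(right) ⇒ at (3,3), heading W
t=4 turn(left) ⇒ at (3,3), heading S
t=5 move(1) ⇒ at (3,3), heading S
t=6 face(W) ⇒ at (3,3), heading W

at (3,3), heading W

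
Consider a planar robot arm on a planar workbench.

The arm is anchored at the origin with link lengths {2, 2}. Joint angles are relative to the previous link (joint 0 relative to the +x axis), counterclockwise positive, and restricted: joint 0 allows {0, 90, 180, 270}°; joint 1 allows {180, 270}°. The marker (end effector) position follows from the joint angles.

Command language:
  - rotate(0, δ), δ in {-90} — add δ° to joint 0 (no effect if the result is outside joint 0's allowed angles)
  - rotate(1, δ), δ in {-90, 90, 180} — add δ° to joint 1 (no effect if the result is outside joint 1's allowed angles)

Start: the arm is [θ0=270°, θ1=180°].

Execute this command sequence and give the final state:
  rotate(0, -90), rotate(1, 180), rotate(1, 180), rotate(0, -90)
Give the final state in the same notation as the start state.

begin: [θ0=270°, θ1=180°]
t=1 rotate(0, -90) ⇒ [θ0=180°, θ1=180°]
t=2 rotate(1, 180) ⇒ [θ0=180°, θ1=180°]
t=3 rotate(1, 180) ⇒ [θ0=180°, θ1=180°]
t=4 rotate(0, -90) ⇒ [θ0=90°, θ1=180°]

[θ0=90°, θ1=180°]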